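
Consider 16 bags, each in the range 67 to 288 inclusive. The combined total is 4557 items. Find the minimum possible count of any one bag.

237

To make one bag as small as possible, make the other 15 as large as possible.
The other 15 contribute at most 15 × 288 = 4320, leaving at least 4557 − 4320 = 237.
Since 237 ≥ 67, this is achievable: one at 237 and 15 at 288.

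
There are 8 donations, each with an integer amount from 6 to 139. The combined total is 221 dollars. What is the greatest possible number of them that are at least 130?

1

If k of the values are ≥ 130, the total is ≥ 130k + 6(8 − k).
Setting 130k + 6(8 − k) ≤ 221 gives 124k ≤ 173, so k ≤ 1.
k = 1 is achieved by 1 value at 130 and 7 at 6, total 172; add 49 to one value (staying below 130) to reach 221.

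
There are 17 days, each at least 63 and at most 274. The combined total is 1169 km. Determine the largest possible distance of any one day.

Maximizing one value means minimizing the remaining 16.
The other 16 contribute at least 16 × 63 = 1008, leaving at most 1169 − 1008 = 161.
Since 161 ≤ 274, this is achievable: one at 161 and 16 at 63.

161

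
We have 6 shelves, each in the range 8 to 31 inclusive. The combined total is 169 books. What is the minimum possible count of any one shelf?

To make one shelf as small as possible, make the other 5 as large as possible.
The other 5 contribute at most 5 × 31 = 155, leaving at least 169 − 155 = 14.
Since 14 ≥ 8, this is achievable: one at 14 and 5 at 31.

14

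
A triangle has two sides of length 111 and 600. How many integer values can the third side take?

The triangle inequality gives |111 − 600| < c < 111 + 600, i.e. 489 < c < 711.
So c can be any integer from 490 to 710: 221 values.

221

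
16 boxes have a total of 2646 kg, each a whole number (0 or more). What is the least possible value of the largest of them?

The 16 values sum to 2646, so their maximum is at least ⌈2646/16⌉ = 166.
Equality holds with 6 values of 166 and 10 values of 165.

166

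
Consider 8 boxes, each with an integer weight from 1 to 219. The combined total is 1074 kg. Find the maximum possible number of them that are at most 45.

3

Suppose k of them are at most 45. Those contribute at most 45 each and the rest at most 219 each.
So the total is at most 45k + 219(8 − k) = 1752 − 174k. This must still be ≥ 1074, so k ≤ 3.
k = 3 is achieved by 3 values at 45 and 5 at 219, total 1230; lower one of the 219's by 156 (still > 45) to reach 1074.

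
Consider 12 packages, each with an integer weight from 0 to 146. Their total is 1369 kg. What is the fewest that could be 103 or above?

If only k of them are at least 103, the other 12 − k are at most 102, so the total is at most k·146 + (12 − k)·102.
This must reach 1369, so k·146 + (12 − k)·102 ≥ 1369, giving k ≥ 4.
Exactly 4 works: 4 values at 146 and 8 at 102 total 1400; lower one of the high values by 31 (still ≥ 103) to hit 1369.

4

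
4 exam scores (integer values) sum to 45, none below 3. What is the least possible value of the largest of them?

12

If every one of the 4 were at most 11, the total would be at most 4 × 11 = 44 < 45.
Equality holds with 1 value of 12 and 3 values of 11.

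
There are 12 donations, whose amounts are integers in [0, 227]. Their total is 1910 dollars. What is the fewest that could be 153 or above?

Suppose at most 12 − j of them reach 153; then j values are ≤ 152 and the rest ≤ 227.
The total is then ≤ 152·j + 227·(12 − j) = 2724 − 75j. For this to be ≥ 1910 we need j ≤ 10, so at least 12 − 10 = 2 must reach 153.
Exactly 2 works: 2 values at 227 and 10 at 152 total 1974; lower one of the high values by 64 (still ≥ 153) to hit 1910.

2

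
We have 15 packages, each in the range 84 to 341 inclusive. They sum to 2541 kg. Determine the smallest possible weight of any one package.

To make one package as small as possible, make the other 14 as large as possible.
The other 14 can take up 14 × 341 = 4774 ≥ 2541 − 84, so one package can sit at its floor of 84.
Achievable: one at 84 and the other 14 totalling 2457, which fits since 14 × 84 ≤ 2457 ≤ 14 × 341.

84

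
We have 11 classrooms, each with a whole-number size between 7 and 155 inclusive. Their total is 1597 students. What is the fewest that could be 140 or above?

5

Each value short of 140 is at most 139, costing at least 155 − 139 = 16 against the maximum total of 1705.
We can afford to lose at most 1705 − 1597 = 108, so at most ⌊108/16⌋ = 6 fall short, and at least 5 are ≥ 140.
Exactly 5 works: 5 values at 155 and 6 at 139 total 1609; lower one of the high values by 12 (still ≥ 140) to hit 1597.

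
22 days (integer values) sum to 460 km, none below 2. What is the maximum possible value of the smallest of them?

20

The 22 values sum to 460, so their minimum is at most ⌊460/22⌋ = 20.
Achievable: 2 of them at 20 and 20 at 21 total 460.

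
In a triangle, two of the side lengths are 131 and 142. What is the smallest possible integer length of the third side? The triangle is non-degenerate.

12

The third side must exceed |131 − 142| = 11.
The smallest integer above 11 is 12.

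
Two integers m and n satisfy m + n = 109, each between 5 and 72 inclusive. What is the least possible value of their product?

2664

Since m + n is fixed, pushing one of them to its bound minimizes the product.
At the endpoint m = 37, n = 109 − 37 = 72, so mn = 37 × 72 = 2664.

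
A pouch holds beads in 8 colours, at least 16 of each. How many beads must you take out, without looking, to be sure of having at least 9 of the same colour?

65

In the worst case you draw 8 of each of the 8 colours: 8 × 8 = 64.
One more forces 9 of some colour, so 64 + 1 = 65.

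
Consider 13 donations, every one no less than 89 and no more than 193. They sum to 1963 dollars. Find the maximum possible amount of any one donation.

Maximizing one value means minimizing the remaining 12.
The other 12 contribute at least 12 × 89 = 1068, leaving at most 1963 − 1068 = 895.
But each donation is capped at 193, so the maximum is 193.
Achievable: one at 193 and the other 12 totalling 1770, which fits since 12 × 89 ≤ 1770 ≤ 12 × 193.

193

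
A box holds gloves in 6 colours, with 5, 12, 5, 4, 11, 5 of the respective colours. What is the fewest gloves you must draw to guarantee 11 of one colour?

In the worst case you take as many as possible of each colour without reaching 11: 5 + 10 + 5 + 4 + 10 + 5 = 39.
The next one must give 11 of some colour, so 39 + 1 = 40.

40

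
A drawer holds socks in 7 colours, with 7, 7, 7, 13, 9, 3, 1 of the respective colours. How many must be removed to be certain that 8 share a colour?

In the worst case you take as many as possible of each colour without reaching 8: 7 + 7 + 7 + 7 + 7 + 3 + 1 = 39.
The next one must give 8 of some colour, so 39 + 1 = 40.

40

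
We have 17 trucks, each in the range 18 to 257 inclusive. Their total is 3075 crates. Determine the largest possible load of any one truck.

Maximizing one value means minimizing the remaining 16.
The other 16 contribute at least 16 × 18 = 288, leaving at most 3075 − 288 = 2787.
But each truck is capped at 257, so the maximum is 257.
Achievable: one at 257 and the other 16 totalling 2818, which fits since 16 × 18 ≤ 2818 ≤ 16 × 257.

257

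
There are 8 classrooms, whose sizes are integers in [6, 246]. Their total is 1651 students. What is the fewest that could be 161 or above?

If only k of them are at least 161, the other 8 − k are at most 160, so the total is at most k·246 + (8 − k)·160.
This must reach 1651, so k·246 + (8 − k)·160 ≥ 1651, giving k ≥ 5.
Exactly 5 works: 5 values at 246 and 3 at 160 total 1710; lower one of the high values by 59 (still ≥ 161) to hit 1651.

5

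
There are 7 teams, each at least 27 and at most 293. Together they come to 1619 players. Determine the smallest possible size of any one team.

27

Minimizing one value means maximizing the remaining 6.
The other 6 can take up 6 × 293 = 1758 ≥ 1619 − 27, so one team can sit at its floor of 27.
Achievable: one at 27 and the other 6 totalling 1592, which fits since 6 × 27 ≤ 1592 ≤ 6 × 293.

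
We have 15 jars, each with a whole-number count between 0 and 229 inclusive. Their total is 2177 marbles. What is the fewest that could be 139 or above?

If only k of them are at least 139, the other 15 − k are at most 138, so the total is at most k·229 + (15 − k)·138.
This must reach 2177, so k·229 + (15 − k)·138 ≥ 2177, giving k ≥ 2.
Exactly 2 works: 2 values at 229 and 13 at 138 total 2252; lower one of the high values by 75 (still ≥ 139) to hit 2177.

2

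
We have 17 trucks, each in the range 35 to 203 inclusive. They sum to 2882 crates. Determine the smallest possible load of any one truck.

35

To make one truck as small as possible, make the other 16 as large as possible.
The other 16 can take up 16 × 203 = 3248 ≥ 2882 − 35, so one truck can sit at its floor of 35.
Achievable: one at 35 and the other 16 totalling 2847, which fits since 16 × 35 ≤ 2847 ≤ 16 × 203.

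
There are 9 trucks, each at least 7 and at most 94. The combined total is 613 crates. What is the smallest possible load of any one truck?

7

Minimizing one value means maximizing the remaining 8.
The other 8 can take up 8 × 94 = 752 ≥ 613 − 7, so one truck can sit at its floor of 7.
Achievable: one at 7 and the other 8 totalling 606, which fits since 8 × 7 ≤ 606 ≤ 8 × 94.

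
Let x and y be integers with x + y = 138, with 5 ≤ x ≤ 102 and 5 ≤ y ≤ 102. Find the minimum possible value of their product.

3672

Since x + y is fixed, pushing one of them to its bound minimizes the product.
At the endpoint x = 36, y = 138 − 36 = 102, so xy = 36 × 102 = 3672.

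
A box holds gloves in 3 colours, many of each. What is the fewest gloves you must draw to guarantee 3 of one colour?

7

You could draw 2 of every colour without reaching 3 of any — 6 in all.
One more forces 3 of some colour, so 6 + 1 = 7.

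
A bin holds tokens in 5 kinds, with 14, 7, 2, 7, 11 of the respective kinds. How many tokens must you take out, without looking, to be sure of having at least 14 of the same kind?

In the worst case you take as many as possible of each kind without reaching 14: 13 + 7 + 2 + 7 + 11 = 40.
The next one must give 14 of some kind, so 40 + 1 = 41.

41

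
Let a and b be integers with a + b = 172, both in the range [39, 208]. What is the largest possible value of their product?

7396

For a fixed sum, the product ab is largest when a and b are as close as possible.
Taking a = 86 and b = 86 (both in [39, 208]) gives ab = 7396.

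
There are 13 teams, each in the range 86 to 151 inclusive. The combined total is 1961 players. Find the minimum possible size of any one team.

Minimizing one value means maximizing the remaining 12.
The other 12 contribute at most 12 × 151 = 1812, leaving at least 1961 − 1812 = 149.
Since 149 ≥ 86, this is achievable: one at 149 and 12 at 151.

149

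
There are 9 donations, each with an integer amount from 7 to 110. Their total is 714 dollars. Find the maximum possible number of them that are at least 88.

With k values at 88 or above and the rest at least 7, the sum is at least 63 + 81k.
Since the sum is 714, we need 81k ≤ 651, i.e. k ≤ 8.
k = 8 is achieved by 8 values at 88 and 1 at 7, total 711; add 3 to one value (staying below 88) to reach 714.

8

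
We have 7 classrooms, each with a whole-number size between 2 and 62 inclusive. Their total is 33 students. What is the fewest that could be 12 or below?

Each value above 12 is at least 13, contributing at least 13 − 2 = 11 above the floor 2.
The sum exceeds the floor total 14 by 19, so at most ⌊19/11⌋ = 1 exceed 12, and at least 6 are ≤ 12.
Exactly 6 works: 6 values at 2 and 1 at 13 total 25; raise one of the low values by 8 (still ≤ 12) to hit 33.

6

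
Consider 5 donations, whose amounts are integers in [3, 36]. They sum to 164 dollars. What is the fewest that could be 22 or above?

4

Each value short of 22 is at most 21, costing at least 36 − 21 = 15 against the maximum total of 180.
We can afford to lose at most 180 − 164 = 16, so at most ⌊16/15⌋ = 1 fall short, and at least 4 are ≥ 22.
Exactly 4 works: 4 values at 36 and 1 at 21 total 165; lower one of the high values by 1 (still ≥ 22) to hit 164.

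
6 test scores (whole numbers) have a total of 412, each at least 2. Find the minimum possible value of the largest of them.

69

The average is 412/6 > 68, so not all 6 can be 68 or less; the largest is ≥ 69.
Taking 2 copies of 68 and 4 copies of 69 gives exactly 412, so 69 is attained.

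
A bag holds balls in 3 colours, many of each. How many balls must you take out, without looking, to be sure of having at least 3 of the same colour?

7

You could draw 2 of every colour without reaching 3 of any — 6 in all.
One more forces 3 of some colour, so 6 + 1 = 7.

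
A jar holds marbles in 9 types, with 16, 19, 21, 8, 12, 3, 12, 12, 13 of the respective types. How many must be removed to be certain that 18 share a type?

In the worst case you take as many as possible of each type without reaching 18: 16 + 17 + 17 + 8 + 12 + 3 + 12 + 12 + 13 = 110.
The next one must give 18 of some type, so 110 + 1 = 111.

111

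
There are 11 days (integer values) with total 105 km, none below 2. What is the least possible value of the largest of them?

If every one of the 11 were at most 9, the total would be at most 11 × 9 = 99 < 105.
Achievable: 6 of them at 10 and 5 at 9 total 105.

10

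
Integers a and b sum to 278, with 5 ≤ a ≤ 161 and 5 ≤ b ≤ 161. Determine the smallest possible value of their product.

For a fixed sum, ab is smallest when a and b are as far apart as possible.
At the endpoint a = 117, b = 278 − 117 = 161, so ab = 117 × 161 = 18837.

18837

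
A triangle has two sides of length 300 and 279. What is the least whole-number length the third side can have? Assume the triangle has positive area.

22

The third side must exceed |300 − 279| = 21.
The smallest integer above 21 is 22.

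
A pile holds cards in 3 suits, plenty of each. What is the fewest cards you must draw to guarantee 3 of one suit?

You could draw 2 of every suit without reaching 3 of any — 6 in all.
One more forces 3 of some suit, so 6 + 1 = 7.

7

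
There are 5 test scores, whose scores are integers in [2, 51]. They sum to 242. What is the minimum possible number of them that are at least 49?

Suppose at most 5 − j of them reach 49; then j values are ≤ 48 and the rest ≤ 51.
The total is then ≤ 48·j + 51·(5 − j) = 255 − 3j. For this to be ≥ 242 we need j ≤ 4, so at least 5 − 4 = 1 must reach 49.
Exactly 1 works: 1 value at 51 and 4 at 48 total 243; lower one of the high values by 1 (still ≥ 49) to hit 242.

1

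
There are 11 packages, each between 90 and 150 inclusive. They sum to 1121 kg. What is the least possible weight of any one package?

90

Minimizing one value means maximizing the remaining 10.
The other 10 can take up 10 × 150 = 1500 ≥ 1121 − 90, so one package can sit at its floor of 90.
Achievable: one at 90 and the other 10 totalling 1031, which fits since 10 × 90 ≤ 1031 ≤ 10 × 150.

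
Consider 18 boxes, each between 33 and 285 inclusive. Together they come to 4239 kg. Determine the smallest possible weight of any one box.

33

To make one box as small as possible, make the other 17 as large as possible.
The other 17 can take up 17 × 285 = 4845 ≥ 4239 − 33, so one box can sit at its floor of 33.
Achievable: one at 33 and the other 17 totalling 4206, which fits since 17 × 33 ≤ 4206 ≤ 17 × 285.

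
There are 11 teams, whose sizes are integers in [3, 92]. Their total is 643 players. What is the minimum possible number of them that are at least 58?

If only k of them are at least 58, the other 11 − k are at most 57, so the total is at most k·92 + (11 − k)·57.
This must reach 643, so k·92 + (11 − k)·57 ≥ 643, giving k ≥ 1.
Exactly 1 works: 1 value at 92 and 10 at 57 total 662; lower one of the high values by 19 (still ≥ 58) to hit 643.

1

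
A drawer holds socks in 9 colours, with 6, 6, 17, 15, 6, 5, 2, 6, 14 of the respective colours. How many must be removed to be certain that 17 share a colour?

77

In the worst case you take as many as possible of each colour without reaching 17: 6 + 6 + 16 + 15 + 6 + 5 + 2 + 6 + 14 = 76.
The next one must give 17 of some colour, so 76 + 1 = 77.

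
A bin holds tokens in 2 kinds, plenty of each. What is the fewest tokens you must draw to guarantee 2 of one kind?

In the worst case you draw 1 of each of the 2 kinds: 2 × 1 = 2.
One more forces 2 of some kind, so 2 + 1 = 3.

3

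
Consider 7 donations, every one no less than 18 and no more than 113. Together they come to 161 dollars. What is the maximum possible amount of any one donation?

Maximizing one value means minimizing the remaining 6.
The other 6 contribute at least 6 × 18 = 108, leaving at most 161 − 108 = 53.
Since 53 ≤ 113, this is achievable: one at 53 and 6 at 18.

53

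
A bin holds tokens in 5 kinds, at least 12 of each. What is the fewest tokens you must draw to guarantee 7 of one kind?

31

In the worst case you draw 6 of each of the 5 kinds: 5 × 6 = 30.
One more forces 7 of some kind, so 30 + 1 = 31.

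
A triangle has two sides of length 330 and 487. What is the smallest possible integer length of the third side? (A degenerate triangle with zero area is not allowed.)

The third side must exceed |330 − 487| = 157.
The smallest integer above 157 is 158.

158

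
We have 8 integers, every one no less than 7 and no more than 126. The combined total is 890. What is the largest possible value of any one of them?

126

To make one integer as large as possible, make the other 7 as small as possible.
The other 7 contribute at least 7 × 7 = 49, leaving at most 890 − 49 = 841.
But each integer is capped at 126, so the maximum is 126.
Achievable: one at 126 and the other 7 totalling 764, which fits since 7 × 7 ≤ 764 ≤ 7 × 126.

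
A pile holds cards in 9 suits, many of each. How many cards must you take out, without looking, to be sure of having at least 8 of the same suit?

64

In the worst case you draw 7 of each of the 9 suits: 9 × 7 = 63.
One more forces 8 of some suit, so 63 + 1 = 64.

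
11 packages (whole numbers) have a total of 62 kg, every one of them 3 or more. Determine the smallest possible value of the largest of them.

The average is 62/11 > 5, so not all 11 can be 5 or less; the largest is ≥ 6.
Equality holds with 7 values of 6 and 4 values of 5.

6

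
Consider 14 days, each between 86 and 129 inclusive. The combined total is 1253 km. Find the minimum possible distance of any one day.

Minimizing one value means maximizing the remaining 13.
The other 13 can take up 13 × 129 = 1677 ≥ 1253 − 86, so one day can sit at its floor of 86.
Achievable: one at 86 and the other 13 totalling 1167, which fits since 13 × 86 ≤ 1167 ≤ 13 × 129.

86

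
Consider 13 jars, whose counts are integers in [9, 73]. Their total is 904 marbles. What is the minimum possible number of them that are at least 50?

Each value short of 50 is at most 49, costing at least 73 − 49 = 24 against the maximum total of 949.
We can afford to lose at most 949 − 904 = 45, so at most ⌊45/24⌋ = 1 fall short, and at least 12 are ≥ 50.
Exactly 12 works: 12 values at 73 and 1 at 49 total 925; lower one of the high values by 21 (still ≥ 50) to hit 904.

12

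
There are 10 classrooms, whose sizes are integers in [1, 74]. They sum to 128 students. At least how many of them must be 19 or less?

Let j be the number exceeding 19. Then the total is ≥ 20·j + 1·(10 − j) = 10 + 19j.
So 19j ≤ 118 and j ≤ 6; hence at least 10 − 6 = 4 are ≤ 19.
Exactly 4 works: 4 values at 1 and 6 at 20 total 124; raise one of the low values by 4 (still ≤ 19) to hit 128.

4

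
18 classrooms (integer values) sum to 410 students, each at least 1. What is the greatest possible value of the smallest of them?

22

The 18 values sum to 410, so their minimum is at most ⌊410/18⌋ = 22.
Taking 4 copies of 22 and 14 copies of 23 gives exactly 410, so 22 is attained.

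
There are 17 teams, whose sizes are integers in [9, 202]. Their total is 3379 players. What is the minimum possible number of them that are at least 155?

Each value short of 155 is at most 154, costing at least 202 − 154 = 48 against the maximum total of 3434.
We can afford to lose at most 3434 − 3379 = 55, so at most ⌊55/48⌋ = 1 fall short, and at least 16 are ≥ 155.
Exactly 16 works: 16 values at 202 and 1 at 154 total 3386; lower one of the high values by 7 (still ≥ 155) to hit 3379.

16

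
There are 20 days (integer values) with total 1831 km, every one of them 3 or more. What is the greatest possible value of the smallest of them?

The average is 1831/20 < 92, so some value is ≤ 91.
Achievable: 9 of them at 91 and 11 at 92 total 1831.

91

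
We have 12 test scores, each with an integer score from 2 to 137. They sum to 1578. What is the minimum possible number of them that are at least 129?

If only k of them are at least 129, the other 12 − k are at most 128, so the total is at most k·137 + (12 − k)·128.
This must reach 1578, so k·137 + (12 − k)·128 ≥ 1578, giving k ≥ 5.
Exactly 5 works: 5 values at 137 and 7 at 128 total 1581; lower one of the high values by 3 (still ≥ 129) to hit 1578.

5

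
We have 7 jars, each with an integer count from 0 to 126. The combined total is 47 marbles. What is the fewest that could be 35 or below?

Let j be the number exceeding 35. Then the total is ≥ 36·j + 0·(7 − j) = 0 + 36j.
So 36j ≤ 47 and j ≤ 1; hence at least 7 − 1 = 6 are ≤ 35.
Exactly 6 works: 6 values at 0 and 1 at 36 total 36; raise one of the low values by 11 (still ≤ 35) to hit 47.

6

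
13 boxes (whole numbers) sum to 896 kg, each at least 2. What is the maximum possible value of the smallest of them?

68

The 13 values sum to 896, so their minimum is at most ⌊896/13⌋ = 68.
Equality holds with 1 value of 68 and 12 values of 69.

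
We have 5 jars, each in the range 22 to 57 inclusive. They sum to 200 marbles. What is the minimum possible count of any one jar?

22

To make one jar as small as possible, make the other 4 as large as possible.
The other 4 can take up 4 × 57 = 228 ≥ 200 − 22, so one jar can sit at its floor of 22.
Achievable: one at 22 and the other 4 totalling 178, which fits since 4 × 22 ≤ 178 ≤ 4 × 57.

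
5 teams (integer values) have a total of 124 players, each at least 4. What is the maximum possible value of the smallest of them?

If every one of the 5 were at least 25, the total would be at least 5 × 25 = 125 > 124.
Achievable: 1 of them at 24 and 4 at 25 total 124.

24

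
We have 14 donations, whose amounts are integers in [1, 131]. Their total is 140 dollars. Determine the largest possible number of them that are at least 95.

Suppose k of them are at least 95. Those contribute at least 95 each and the other 14 − k at least 1 each.
So the total is at least 95k + 1(14 − k) = 14 + 94k. This must be ≤ 140, giving k ≤ 1.
k = 1 is achieved by 1 value at 95 and 13 at 1, total 108; add 32 to one value (staying below 95) to reach 140.

1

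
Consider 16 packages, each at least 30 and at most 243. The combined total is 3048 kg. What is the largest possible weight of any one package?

243

To make one package as large as possible, make the other 15 as small as possible.
The other 15 contribute at least 15 × 30 = 450, leaving at most 3048 − 450 = 2598.
But each package is capped at 243, so the maximum is 243.
Achievable: one at 243 and the other 15 totalling 2805, which fits since 15 × 30 ≤ 2805 ≤ 15 × 243.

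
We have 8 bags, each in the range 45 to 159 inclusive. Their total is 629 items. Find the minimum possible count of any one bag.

45

To make one bag as small as possible, make the other 7 as large as possible.
The other 7 can take up 7 × 159 = 1113 ≥ 629 − 45, so one bag can sit at its floor of 45.
Achievable: one at 45 and the other 7 totalling 584, which fits since 7 × 45 ≤ 584 ≤ 7 × 159.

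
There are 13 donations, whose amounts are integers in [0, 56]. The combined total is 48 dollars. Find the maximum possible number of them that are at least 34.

Suppose k of them are at least 34. Those contribute at least 34 each and the other 13 − k at least 0 each.
So the total is at least 34k + 0(13 − k) = 0 + 34k. This must be ≤ 48, giving k ≤ 1.
k = 1 is achieved by 1 value at 34 and 12 at 0, total 34; add 14 to one value (staying below 34) to reach 48.

1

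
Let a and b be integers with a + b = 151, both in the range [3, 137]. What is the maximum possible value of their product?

ab = a(151 − a) is maximized when a is as near 151/2 as the bounds allow.
Taking a = 75 and b = 76 (both in [3, 137]) gives ab = 5700.

5700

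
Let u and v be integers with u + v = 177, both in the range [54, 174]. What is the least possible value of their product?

6642

For a fixed sum, uv is smallest when u and v are as far apart as possible.
The extreme feasible split is u = 54, v = 123, giving uv = 6642.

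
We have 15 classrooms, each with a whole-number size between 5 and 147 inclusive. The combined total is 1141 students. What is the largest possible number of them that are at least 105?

If k of the values are ≥ 105, the total is ≥ 105k + 5(15 − k).
Setting 105k + 5(15 − k) ≤ 1141 gives 100k ≤ 1066, so k ≤ 10.
k = 10 is achieved by 10 values at 105 and 5 at 5, total 1075; add 66 to one value (staying below 105) to reach 1141.

10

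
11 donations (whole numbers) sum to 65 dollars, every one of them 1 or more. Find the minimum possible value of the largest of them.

If every one of the 11 were at most 5, the total would be at most 11 × 5 = 55 < 65.
Achievable: 10 of them at 6 and 1 at 5 total 65.

6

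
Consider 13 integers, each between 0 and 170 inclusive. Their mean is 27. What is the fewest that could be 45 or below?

6

The total is 13 × 27 = 351.
If only k of them are at most 45, the other 13 − k are at least 46, so the total is at least (13 − k)·46 + k·0.
This is ≤ 351, so (13 − k)·46 + 0k ≤ 351, which gives k ≥ 6.
Exactly 6 works: 6 values at 0 and 7 at 46 total 322; raise one of the low values by 29 (still ≤ 45) to hit 351.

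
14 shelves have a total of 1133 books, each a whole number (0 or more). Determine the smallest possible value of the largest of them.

81

Some value must be at least ⌈1133/14⌉ = 81, since 14 × 80 = 1120 < 1133.
Achievable: 13 of them at 81 and 1 at 80 total 1133.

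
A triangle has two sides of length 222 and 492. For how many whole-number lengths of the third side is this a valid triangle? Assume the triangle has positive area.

The triangle inequality gives |222 − 492| < c < 222 + 492, i.e. 270 < c < 714.
So c can be any integer from 271 to 713: 443 values.

443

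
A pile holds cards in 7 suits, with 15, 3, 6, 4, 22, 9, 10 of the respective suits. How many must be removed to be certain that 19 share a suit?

66

In the worst case you take as many as possible of each suit without reaching 19: 15 + 3 + 6 + 4 + 18 + 9 + 10 = 65.
The next one must give 19 of some suit, so 65 + 1 = 66.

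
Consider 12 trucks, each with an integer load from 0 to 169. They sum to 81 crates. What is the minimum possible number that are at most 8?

If only k of them are at most 8, the other 12 − k are at least 9, so the total is at least (12 − k)·9 + k·0.
This is ≤ 81, so (12 − k)·9 + 0k ≤ 81, which gives k ≥ 3.
Exactly 3 works: 3 values at 0 and 9 at 9 total 81.

3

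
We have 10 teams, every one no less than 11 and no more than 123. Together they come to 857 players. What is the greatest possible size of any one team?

Maximizing one value means minimizing the remaining 9.
The other 9 contribute at least 9 × 11 = 99, leaving at most 857 − 99 = 758.
But each team is capped at 123, so the maximum is 123.
Achievable: one at 123 and the other 9 totalling 734, which fits since 9 × 11 ≤ 734 ≤ 9 × 123.

123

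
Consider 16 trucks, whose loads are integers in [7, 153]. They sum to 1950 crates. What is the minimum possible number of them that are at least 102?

7

Suppose at most 16 − j of them reach 102; then j values are ≤ 101 and the rest ≤ 153.
The total is then ≤ 101·j + 153·(16 − j) = 2448 − 52j. For this to be ≥ 1950 we need j ≤ 9, so at least 16 − 9 = 7 must reach 102.
Exactly 7 works: 7 values at 153 and 9 at 101 total 1980; lower one of the high values by 30 (still ≥ 102) to hit 1950.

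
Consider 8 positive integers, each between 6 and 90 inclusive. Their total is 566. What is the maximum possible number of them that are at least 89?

Suppose k of them are at least 89. Those contribute at least 89 each and the other 8 − k at least 6 each.
So the total is at least 89k + 6(8 − k) = 48 + 83k. This must be ≤ 566, giving k ≤ 6.
k = 6 is achieved by 6 values at 89 and 2 at 6, total 546; add 20 to one value (staying below 89) to reach 566.

6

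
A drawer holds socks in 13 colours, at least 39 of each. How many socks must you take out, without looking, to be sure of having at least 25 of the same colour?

313

In the worst case you draw 24 of each of the 13 colours: 13 × 24 = 312.
One more forces 25 of some colour, so 312 + 1 = 313.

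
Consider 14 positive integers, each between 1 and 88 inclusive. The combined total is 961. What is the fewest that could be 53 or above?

7

Suppose at most 14 − j of them reach 53; then j values are ≤ 52 and the rest ≤ 88.
The total is then ≤ 52·j + 88·(14 − j) = 1232 − 36j. For this to be ≥ 961 we need j ≤ 7, so at least 14 − 7 = 7 must reach 53.
Exactly 7 works: 7 values at 88 and 7 at 52 total 980; lower one of the high values by 19 (still ≥ 53) to hit 961.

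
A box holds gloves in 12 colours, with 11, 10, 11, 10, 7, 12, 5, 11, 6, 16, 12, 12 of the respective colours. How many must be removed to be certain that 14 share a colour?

121

In the worst case you take as many as possible of each colour without reaching 14: 11 + 10 + 11 + 10 + 7 + 12 + 5 + 11 + 6 + 13 + 12 + 12 = 120.
The next one must give 14 of some colour, so 120 + 1 = 121.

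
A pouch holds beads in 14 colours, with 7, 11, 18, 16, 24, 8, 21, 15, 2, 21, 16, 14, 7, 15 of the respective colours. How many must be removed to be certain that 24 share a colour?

In the worst case you take as many as possible of each colour without reaching 24: 7 + 11 + 18 + 16 + 23 + 8 + 21 + 15 + 2 + 21 + 16 + 14 + 7 + 15 = 194.
The next one must give 24 of some colour, so 194 + 1 = 195.

195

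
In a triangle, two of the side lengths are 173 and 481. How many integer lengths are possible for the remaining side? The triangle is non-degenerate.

The triangle inequality gives |173 − 481| < c < 173 + 481, i.e. 308 < c < 654.
So c can be any integer from 309 to 653: 345 values.

345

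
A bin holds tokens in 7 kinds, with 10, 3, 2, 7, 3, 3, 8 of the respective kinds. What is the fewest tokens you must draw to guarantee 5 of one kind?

In the worst case you take as many as possible of each kind without reaching 5: 4 + 3 + 2 + 4 + 3 + 3 + 4 = 23.
The next one must give 5 of some kind, so 23 + 1 = 24.

24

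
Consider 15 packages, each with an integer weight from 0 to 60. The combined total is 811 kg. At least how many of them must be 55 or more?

1

Suppose at most 15 − j of them reach 55; then j values are ≤ 54 and the rest ≤ 60.
The total is then ≤ 54·j + 60·(15 − j) = 900 − 6j. For this to be ≥ 811 we need j ≤ 14, so at least 15 − 14 = 1 must reach 55.
Exactly 1 works: 1 value at 60 and 14 at 54 total 816; lower one of the high values by 5 (still ≥ 55) to hit 811.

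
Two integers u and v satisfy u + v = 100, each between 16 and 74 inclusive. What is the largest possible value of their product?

2500

With u + v fixed, uv peaks when the two are closest together.
Taking u = 50 and v = 50 (both in [16, 74]) gives uv = 2500.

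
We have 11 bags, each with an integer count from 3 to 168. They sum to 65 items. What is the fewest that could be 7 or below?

Let j be the number exceeding 7. Then the total is ≥ 8·j + 3·(11 − j) = 33 + 5j.
So 5j ≤ 32 and j ≤ 6; hence at least 11 − 6 = 5 are ≤ 7.
Exactly 5 works: 5 values at 3 and 6 at 8 total 63; raise one of the low values by 2 (still ≤ 7) to hit 65.

5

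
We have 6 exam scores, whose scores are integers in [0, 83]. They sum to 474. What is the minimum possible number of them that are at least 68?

5

Each value short of 68 is at most 67, costing at least 83 − 67 = 16 against the maximum total of 498.
We can afford to lose at most 498 − 474 = 24, so at most ⌊24/16⌋ = 1 fall short, and at least 5 are ≥ 68.
Exactly 5 works: 5 values at 83 and 1 at 67 total 482; lower one of the high values by 8 (still ≥ 68) to hit 474.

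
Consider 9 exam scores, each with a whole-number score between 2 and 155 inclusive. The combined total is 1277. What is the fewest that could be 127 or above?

5

If only k of them are at least 127, the other 9 − k are at most 126, so the total is at most k·155 + (9 − k)·126.
This must reach 1277, so k·155 + (9 − k)·126 ≥ 1277, giving k ≥ 5.
Exactly 5 works: 5 values at 155 and 4 at 126 total 1279; lower one of the high values by 2 (still ≥ 127) to hit 1277.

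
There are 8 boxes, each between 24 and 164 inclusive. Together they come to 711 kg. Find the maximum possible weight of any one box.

164

Maximizing one value means minimizing the remaining 7.
The other 7 contribute at least 7 × 24 = 168, leaving at most 711 − 168 = 543.
But each box is capped at 164, so the maximum is 164.
Achievable: one at 164 and the other 7 totalling 547, which fits since 7 × 24 ≤ 547 ≤ 7 × 164.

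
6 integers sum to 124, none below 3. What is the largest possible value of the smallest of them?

The average is 124/6 < 21, so some value is ≤ 20.
Taking 2 copies of 20 and 4 copies of 21 gives exactly 124, so 20 is attained.

20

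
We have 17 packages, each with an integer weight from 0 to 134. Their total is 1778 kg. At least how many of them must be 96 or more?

5

Suppose at most 17 − j of them reach 96; then j values are ≤ 95 and the rest ≤ 134.
The total is then ≤ 95·j + 134·(17 − j) = 2278 − 39j. For this to be ≥ 1778 we need j ≤ 12, so at least 17 − 12 = 5 must reach 96.
Exactly 5 works: 5 values at 134 and 12 at 95 total 1810; lower one of the high values by 32 (still ≥ 96) to hit 1778.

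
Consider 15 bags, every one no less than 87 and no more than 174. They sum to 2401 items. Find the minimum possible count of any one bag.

To make one bag as small as possible, make the other 14 as large as possible.
The other 14 can take up 14 × 174 = 2436 ≥ 2401 − 87, so one bag can sit at its floor of 87.
Achievable: one at 87 and the other 14 totalling 2314, which fits since 14 × 87 ≤ 2314 ≤ 14 × 174.

87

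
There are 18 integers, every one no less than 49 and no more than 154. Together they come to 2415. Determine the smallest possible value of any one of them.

49

Minimizing one value means maximizing the remaining 17.
The other 17 can take up 17 × 154 = 2618 ≥ 2415 − 49, so one integer can sit at its floor of 49.
Achievable: one at 49 and the other 17 totalling 2366, which fits since 17 × 49 ≤ 2366 ≤ 17 × 154.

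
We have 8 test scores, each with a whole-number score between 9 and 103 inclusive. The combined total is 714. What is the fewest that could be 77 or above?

4

Each value short of 77 is at most 76, costing at least 103 − 76 = 27 against the maximum total of 824.
We can afford to lose at most 824 − 714 = 110, so at most ⌊110/27⌋ = 4 fall short, and at least 4 are ≥ 77.
Exactly 4 works: 4 values at 103 and 4 at 76 total 716; lower one of the high values by 2 (still ≥ 77) to hit 714.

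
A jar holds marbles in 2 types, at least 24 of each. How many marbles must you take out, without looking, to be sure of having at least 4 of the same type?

In the worst case you draw 3 of each of the 2 types: 2 × 3 = 6.
One more forces 4 of some type, so 6 + 1 = 7.

7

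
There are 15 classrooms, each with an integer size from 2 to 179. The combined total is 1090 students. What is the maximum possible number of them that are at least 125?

If k of the values are ≥ 125, the total is ≥ 125k + 2(15 − k).
Setting 125k + 2(15 − k) ≤ 1090 gives 123k ≤ 1060, so k ≤ 8.
k = 8 is achieved by 8 values at 125 and 7 at 2, total 1014; add 76 to one value (staying below 125) to reach 1090.

8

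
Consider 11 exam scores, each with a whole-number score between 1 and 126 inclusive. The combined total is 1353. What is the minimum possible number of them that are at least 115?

9

If only k of them are at least 115, the other 11 − k are at most 114, so the total is at most k·126 + (11 − k)·114.
This must reach 1353, so k·126 + (11 − k)·114 ≥ 1353, giving k ≥ 9.
Exactly 9 works: 9 values at 126 and 2 at 114 total 1362; lower one of the high values by 9 (still ≥ 115) to hit 1353.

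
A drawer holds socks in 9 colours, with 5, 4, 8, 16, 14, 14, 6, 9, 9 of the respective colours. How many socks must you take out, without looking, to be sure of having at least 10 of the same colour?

In the worst case you take as many as possible of each colour without reaching 10: 5 + 4 + 8 + 9 + 9 + 9 + 6 + 9 + 9 = 68.
The next one must give 10 of some colour, so 68 + 1 = 69.

69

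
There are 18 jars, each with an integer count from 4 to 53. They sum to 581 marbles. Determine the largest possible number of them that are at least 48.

With k values at 48 or above and the rest at least 4, the sum is at least 72 + 44k.
Since the sum is 581, we need 44k ≤ 509, i.e. k ≤ 11.
k = 11 is achieved by 11 values at 48 and 7 at 4, total 556; add 25 to one value (staying below 48) to reach 581.

11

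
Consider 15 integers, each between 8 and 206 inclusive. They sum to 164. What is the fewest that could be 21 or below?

12

Each value above 21 is at least 22, contributing at least 22 − 8 = 14 above the floor 8.
The sum exceeds the floor total 120 by 44, so at most ⌊44/14⌋ = 3 exceed 21, and at least 12 are ≤ 21.
Exactly 12 works: 12 values at 8 and 3 at 22 total 162; raise one of the low values by 2 (still ≤ 21) to hit 164.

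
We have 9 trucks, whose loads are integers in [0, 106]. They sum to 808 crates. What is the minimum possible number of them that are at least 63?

Each value short of 63 is at most 62, costing at least 106 − 62 = 44 against the maximum total of 954.
We can afford to lose at most 954 − 808 = 146, so at most ⌊146/44⌋ = 3 fall short, and at least 6 are ≥ 63.
Exactly 6 works: 6 values at 106 and 3 at 62 total 822; lower one of the high values by 14 (still ≥ 63) to hit 808.

6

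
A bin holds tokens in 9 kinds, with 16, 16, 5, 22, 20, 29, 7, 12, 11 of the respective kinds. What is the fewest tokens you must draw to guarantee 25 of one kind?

134

In the worst case you take as many as possible of each kind without reaching 25: 16 + 16 + 5 + 22 + 20 + 24 + 7 + 12 + 11 = 133.
The next one must give 25 of some kind, so 133 + 1 = 134.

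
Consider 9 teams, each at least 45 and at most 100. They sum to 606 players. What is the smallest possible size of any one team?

45

Minimizing one value means maximizing the remaining 8.
The other 8 can take up 8 × 100 = 800 ≥ 606 − 45, so one team can sit at its floor of 45.
Achievable: one at 45 and the other 8 totalling 561, which fits since 8 × 45 ≤ 561 ≤ 8 × 100.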